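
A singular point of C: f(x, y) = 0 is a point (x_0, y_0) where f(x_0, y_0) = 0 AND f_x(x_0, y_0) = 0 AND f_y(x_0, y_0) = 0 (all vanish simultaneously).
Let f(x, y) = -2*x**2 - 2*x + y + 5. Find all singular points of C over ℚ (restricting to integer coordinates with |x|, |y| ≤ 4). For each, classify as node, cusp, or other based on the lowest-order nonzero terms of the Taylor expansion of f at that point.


No singular points in the scanned grid; C is smooth there.

Compute partial derivatives:
  f_x = -4*x - 2.
  f_y = 1.
f_y = 1 is a nonzero constant, so f_y never vanishes: no point (x, y) can satisfy f = f_x = f_y = 0. In particular no (x, y) ∈ {−4, ..., 4}² is singular; the curve is smooth.


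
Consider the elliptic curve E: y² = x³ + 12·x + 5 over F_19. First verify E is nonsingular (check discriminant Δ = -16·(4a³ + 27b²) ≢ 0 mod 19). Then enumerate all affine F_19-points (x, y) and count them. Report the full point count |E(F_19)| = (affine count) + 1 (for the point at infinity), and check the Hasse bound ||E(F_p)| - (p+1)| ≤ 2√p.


Affine points = {(0, 9), (0, 10), (3, 7), (3, 12), (5, 0), (8, 9), (8, 10), (9, 5), (9, 14), (10, 2), (10, 17), (11, 9), (11, 10), (15, 8), (15, 11), (17, 7), (17, 12), (18, 7), (18, 12)}; affine count = 19; |E(F_19)| = 20.

Discriminant check: Δ ∝ 4a³ + 27b² = 4·12³ + 27·5² = 4·1728 + 27·25 ≡ 6 (mod 19). Nonzero ⇒ E is nonsingular.
For each x ∈ F_19, compute rhs = x³ + 12·x + 5 mod 19, then count y ∈ F_19 with y² ≡ rhs.
  x = 0: rhs = 5, matching y values: 9, 10 (2 points).
  x = 1: rhs = 18, matching y values: none (0 points).
  x = 2: rhs = 18, matching y values: none (0 points).
  x = 3: rhs = 11, matching y values: 7, 12 (2 points).
  x = 4: rhs = 3, matching y values: none (0 points).
  x = 5: rhs = 0, matching y values: 0 (1 points).
  x = 6: rhs = 8, matching y values: none (0 points).
  x = 7: rhs = 14, matching y values: none (0 points).
  x = 8: rhs = 5, matching y values: 9, 10 (2 points).
  x = 9: rhs = 6, matching y values: 5, 14 (2 points).
  x = 10: rhs = 4, matching y values: 2, 17 (2 points).
  x = 11: rhs = 5, matching y values: 9, 10 (2 points).
  x = 12: rhs = 15, matching y values: none (0 points).
  x = 13: rhs = 2, matching y values: none (0 points).
  x = 14: rhs = 10, matching y values: none (0 points).
  x = 15: rhs = 7, matching y values: 8, 11 (2 points).
  x = 16: rhs = 18, matching y values: none (0 points).
  x = 17: rhs = 11, matching y values: 7, 12 (2 points).
  x = 18: rhs = 11, matching y values: 7, 12 (2 points).
Total affine count: 19.
Full point count |E(F_19)| = 19 + 1 = 20.
Hasse bound: |20 − (19+1)| = |0| = 0 ≤ 2√19 ≈ 8.7178 ✓.


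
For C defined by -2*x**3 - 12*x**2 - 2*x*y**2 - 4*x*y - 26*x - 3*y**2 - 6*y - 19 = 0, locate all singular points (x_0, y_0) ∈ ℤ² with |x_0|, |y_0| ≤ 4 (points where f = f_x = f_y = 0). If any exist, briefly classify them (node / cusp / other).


Singular points: {(-2, -1)}; classification: cusp.

Compute partial derivatives:
  f_x = -6*x**2 - 24*x - 2*y**2 - 4*y - 26.
  f_y = -4*x*y - 4*x - 6*y - 6.
Scan x_0 ∈ {−4, ..., 4}. For each x_0, f_y(x_0, y) is a polynomial in y; find its integer roots y ∈ {−4, ..., 4}, then test f_x and f at those candidates.
  x = -4: f_y(-4, y) = 10*y + 10; vanishes at y ∈ {-1}. (-4, -1): f_x = -24 ≠ 0.
  x = -3: f_y(-3, y) = 6*y + 6; vanishes at y ∈ {-1}. (-3, -1): f_x = -6 ≠ 0.
  x = -2: f_y(-2, y) = 2*y + 2; vanishes at y ∈ {-1}. (-2, -1): f_x = 0, f = 0 — SINGULAR.
  x = -1: f_y(-1, y) = -2*y - 2; vanishes at y ∈ {-1}. (-1, -1): f_x = -6 ≠ 0.
  x = 0: f_y(0, y) = -6*y - 6; vanishes at y ∈ {-1}. (0, -1): f_x = -24 ≠ 0.
  x = 1: f_y(1, y) = -10*y - 10; vanishes at y ∈ {-1}. (1, -1): f_x = -54 ≠ 0.
  x = 2: f_y(2, y) = -14*y - 14; vanishes at y ∈ {-1}. (2, -1): f_x = -96 ≠ 0.
  x = 3: f_y(3, y) = -18*y - 18; vanishes at y ∈ {-1}. (3, -1): f_x = -150 ≠ 0.
  x = 4: f_y(4, y) = -22*y - 22; vanishes at y ∈ {-1}. (4, -1): f_x = -216 ≠ 0.
Only singular point on the grid: (-2, -1).
Classify: substitute x = -2 + u, y = -1 + v and expand: f = -2*u**3 - 2*u*v**2 + v**2.
No constant or linear terms (consistent with a singular point). Quadratic part: v**2. Cubic part: -2*u**3 - 2*u*v**2.
The quadratic part v**2 is a perfect square, so there is a single (double) tangent line v = 0, i.e. y = -1. Restricting the cubic part to that line (v = 0) leaves -2*u**3 ≠ 0, so f is not divisible by v and the branch is v² ≈ 2*u**3 to lowest order — this is a cusp.
Classification: cusp.


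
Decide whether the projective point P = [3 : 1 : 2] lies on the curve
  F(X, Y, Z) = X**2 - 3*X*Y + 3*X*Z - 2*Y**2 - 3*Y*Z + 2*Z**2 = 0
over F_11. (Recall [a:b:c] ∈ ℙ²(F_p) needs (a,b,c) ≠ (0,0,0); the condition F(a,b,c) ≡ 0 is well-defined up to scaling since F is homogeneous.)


F(3,1,2) ≡ 7 (mod 11); P is NOT on the curve.

Evaluate F(3, 1, 2) term-by-term (mod 11).
  X**2 ↦ 1·9·1·1 = 9
  -3*X*Y ↦ -3·3·1·1 = -9
  3*X*Z ↦ 3·3·1·2 = 18
  -2*Y**2 ↦ -2·1·1·1 = -2
  -3*Y*Z ↦ -3·1·1·2 = -6
  2*Z**2 ↦ 2·1·1·4 = 8
Sum: F(3, 1, 2) = (9) + (-9) + (18) + (-2) + (-6) + (8) = 18.
Reducing mod 11: 18 ≡ 7 (mod 11).
Since F(a, b, c) ≡ 7 ≠ 0 (mod 11), P does NOT lie on the curve.


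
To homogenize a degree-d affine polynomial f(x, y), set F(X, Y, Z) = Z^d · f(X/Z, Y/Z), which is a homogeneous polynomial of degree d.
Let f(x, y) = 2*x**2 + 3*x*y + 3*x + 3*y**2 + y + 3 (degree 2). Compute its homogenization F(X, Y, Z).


F(X, Y, Z) = 2*X**2 + 3*X*Y + 3*X*Z + 3*Y**2 + Y*Z + 3*Z**2

deg(f) = 2.
Substitute x = X/Z, y = Y/Z into f, then multiply by Z^2.
  monomial 2·x^2·y^0 ↦ 2·X^2·Y^0·Z^0.
  monomial 3·x^1·y^1 ↦ 3·X^1·Y^1·Z^0.
  monomial 3·x^1·y^0 ↦ 3·X^1·Y^0·Z^1.
  monomial 3·x^0·y^2 ↦ 3·X^0·Y^2·Z^0.
  monomial 1·x^0·y^1 ↦ 1·X^0·Y^1·Z^1.
  monomial 3·x^0·y^0 ↦ 3·X^0·Y^0·Z^2.
Collecting: F(X, Y, Z) = 2*X**2 + 3*X*Y + 3*X*Z + 3*Y**2 + Y*Z + 3*Z**2.


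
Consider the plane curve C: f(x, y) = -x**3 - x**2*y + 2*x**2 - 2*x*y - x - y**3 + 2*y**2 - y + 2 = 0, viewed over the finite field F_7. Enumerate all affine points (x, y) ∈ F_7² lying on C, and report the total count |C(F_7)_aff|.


Affine F_7-points: {(0, 2), (2, 0), (3, 2), (4, 2), (6, 1)}; count = 5.

For each of the 49 pairs (x, y) ∈ F_7², evaluate f(x, y) mod 7. Record the zeros.
  x = 0: [0↦2, 1↦2, 2↦0, 3↦4, 4↦1, 5↦6, 6↦6]  zeros at y ∈ {2}
  x = 1: [0↦2, 1↦6, 2↦1, 3↦2, 4↦3, 5↦5, 6↦2]  zeros at y ∈ ∅
  x = 2: [0↦0, 1↦6, 2↦3, 3↦6, 4↦2, 5↦6, 6↦5]  zeros at y ∈ {0}
  x = 3: [0↦4, 1↦3, 2↦0, 3↦3, 4↦6, 5↦3, 6↦2]  zeros at y ∈ {2}
  x = 4: [0↦1, 1↦5, 2↦0, 3↦1, 4↦2, 5↦4, 6↦1]  zeros at y ∈ {2}
  x = 5: [0↦6, 1↦6, 2↦4, 3↦1, 4↦5, 5↦3, 6↦3]  zeros at y ∈ ∅
  x = 6: [0↦6, 1↦0, 2↦6, 3↦4, 4↦2, 5↦1, 6↦2]  zeros at y ∈ {1}
Collecting zeros: affine points = {(0, 2), (2, 0), (3, 2), (4, 2), (6, 1)}.
Total count |C(F_7)_aff| = 5.


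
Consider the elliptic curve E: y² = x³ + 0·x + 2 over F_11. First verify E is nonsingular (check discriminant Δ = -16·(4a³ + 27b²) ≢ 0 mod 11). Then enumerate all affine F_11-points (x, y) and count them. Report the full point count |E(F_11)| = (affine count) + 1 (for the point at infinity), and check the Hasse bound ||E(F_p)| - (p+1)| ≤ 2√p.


Affine points = {(1, 5), (1, 6), (4, 0), (6, 3), (6, 8), (7, 2), (7, 9), (9, 4), (9, 7), (10, 1), (10, 10)}; affine count = 11; |E(F_11)| = 12.

Discriminant check: Δ ∝ 4a³ + 27b² = 4·0³ + 27·2² = 4·0 + 27·4 ≡ 9 (mod 11). Nonzero ⇒ E is nonsingular.
For each x ∈ F_11, compute rhs = x³ + 0·x + 2 mod 11, then count y ∈ F_11 with y² ≡ rhs.
  x = 0: rhs = 2, matching y values: none (0 points).
  x = 1: rhs = 3, matching y values: 5, 6 (2 points).
  x = 2: rhs = 10, matching y values: none (0 points).
  x = 3: rhs = 7, matching y values: none (0 points).
  x = 4: rhs = 0, matching y values: 0 (1 points).
  x = 5: rhs = 6, matching y values: none (0 points).
  x = 6: rhs = 9, matching y values: 3, 8 (2 points).
  x = 7: rhs = 4, matching y values: 2, 9 (2 points).
  x = 8: rhs = 8, matching y values: none (0 points).
  x = 9: rhs = 5, matching y values: 4, 7 (2 points).
  x = 10: rhs = 1, matching y values: 1, 10 (2 points).
Total affine count: 11.
Full point count |E(F_11)| = 11 + 1 = 12.
Hasse bound: |12 − (11+1)| = |0| = 0 ≤ 2√11 ≈ 6.6332 ✓.


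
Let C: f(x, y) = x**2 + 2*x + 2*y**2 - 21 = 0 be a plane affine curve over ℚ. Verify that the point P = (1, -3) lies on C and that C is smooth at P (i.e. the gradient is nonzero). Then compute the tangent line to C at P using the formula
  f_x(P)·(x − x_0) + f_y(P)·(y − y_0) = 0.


Tangent line at P: 4*x - 12*y - 40 = 0.

Step 1: f(1, -3) = 0, so P lies on C.
Step 2: partial derivatives
  f_x(x, y) = 2*x + 2, f_y(x, y) = 4*y.
  f_x(P) = 4, f_y(P) = -12 (gradient nonzero, so P is smooth).
Step 3: tangent line at P: 4·(x − 1) + -12·(y − -3) = 0.
Expanding: 4*x - 12*y - 40 = 0.


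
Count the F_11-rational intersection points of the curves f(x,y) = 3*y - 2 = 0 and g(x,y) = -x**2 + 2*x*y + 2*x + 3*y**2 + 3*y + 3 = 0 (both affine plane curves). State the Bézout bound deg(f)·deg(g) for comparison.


Common zeros: {(3, 8), (4, 8)}; count = 2; Bézout bound = 2.

deg(f) = 1, deg(g) = 2, so Bézout bound = 2.
Scan x ∈ F_11. For each x, list the y ∈ F_11 with f(x, y) ≡ 0 and those with g(x, y) ≡ 0 (mod 11); the common zeros in that column are the intersection.
  x = 0: f ≡ 0 at y ∈ {8}; g ≡ 0 at y ∈ ∅; common: ∅.
  x = 1: f ≡ 0 at y ∈ {8}; g ≡ 0 at y ∈ ∅; common: ∅.
  x = 2: f ≡ 0 at y ∈ {8}; g ≡ 0 at y ∈ ∅; common: ∅.
  x = 3: f ≡ 0 at y ∈ {8}; g ≡ 0 at y ∈ {0, 8}; common: {8}.
  x = 4: f ≡ 0 at y ∈ {8}; g ≡ 0 at y ∈ {3, 8}; common: {8}.
  x = 5: f ≡ 0 at y ∈ {8}; g ≡ 0 at y ∈ {4, 10}; common: ∅.
  x = 6: f ≡ 0 at y ∈ {8}; g ≡ 0 at y ∈ {7, 10}; common: ∅.
  x = 7: f ≡ 0 at y ∈ {8}; g ≡ 0 at y ∈ ∅; common: ∅.
  x = 8: f ≡ 0 at y ∈ {8}; g ≡ 0 at y ∈ ∅; common: ∅.
  x = 9: f ≡ 0 at y ∈ {8}; g ≡ 0 at y ∈ ∅; common: ∅.
  x = 10: f ≡ 0 at y ∈ {8}; g ≡ 0 at y ∈ {0, 7}; common: ∅.
Collecting: common zeros = {(3, 8), (4, 8)}, so the count is 2.
Comparison with the Bézout bound: 2 ≤ 2 = deg(f)·deg(g), as expected for curves with no common component (the bound is attained).


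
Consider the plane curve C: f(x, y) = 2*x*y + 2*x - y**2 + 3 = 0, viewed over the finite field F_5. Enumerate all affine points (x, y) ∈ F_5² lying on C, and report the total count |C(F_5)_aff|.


Affine F_5-points: {(1, 0), (1, 2), (2, 1), (2, 3)}; count = 4.

For each of the 25 pairs (x, y) ∈ F_5², evaluate f(x, y) mod 5. Record the zeros.
  x = 0: [0↦3, 1↦2, 2↦4, 3↦4, 4↦2]  zeros at y ∈ ∅
  x = 1: [0↦0, 1↦1, 2↦0, 3↦2, 4↦2]  zeros at y ∈ {0, 2}
  x = 2: [0↦2, 1↦0, 2↦1, 3↦0, 4↦2]  zeros at y ∈ {1, 3}
  x = 3: [0↦4, 1↦4, 2↦2, 3↦3, 4↦2]  zeros at y ∈ ∅
  x = 4: [0↦1, 1↦3, 2↦3, 3↦1, 4↦2]  zeros at y ∈ ∅
Collecting zeros: affine points = {(1, 0), (1, 2), (2, 1), (2, 3)}.
Total count |C(F_5)_aff| = 4.


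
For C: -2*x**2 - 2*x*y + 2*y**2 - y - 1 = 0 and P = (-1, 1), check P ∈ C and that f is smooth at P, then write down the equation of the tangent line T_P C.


Tangent line at P: 2*x + 5*y - 3 = 0.

Step 1: f(-1, 1) = 0, so P lies on C.
Step 2: partial derivatives
  f_x(x, y) = -4*x - 2*y, f_y(x, y) = -2*x + 4*y - 1.
  f_x(P) = 2, f_y(P) = 5 (gradient nonzero, so P is smooth).
Step 3: tangent line at P: 2·(x − -1) + 5·(y − 1) = 0.
Expanding: 2*x + 5*y - 3 = 0.


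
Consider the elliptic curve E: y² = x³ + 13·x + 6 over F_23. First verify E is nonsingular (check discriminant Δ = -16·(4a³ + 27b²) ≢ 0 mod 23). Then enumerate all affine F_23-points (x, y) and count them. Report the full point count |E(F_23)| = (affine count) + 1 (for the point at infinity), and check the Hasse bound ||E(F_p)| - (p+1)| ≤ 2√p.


Affine points = {(0, 11), (0, 12), (3, 7), (3, 16), (5, 9), (5, 14), (6, 1), (6, 22), (7, 7), (7, 16), (8, 1), (8, 22), (9, 1), (9, 22), (10, 3), (10, 20), (11, 10), (11, 13), (12, 2), (12, 21), (13, 7), (13, 16), (16, 3), (16, 20), (18, 0), (20, 3), (20, 20), (21, 8), (21, 15)}; affine count = 29; |E(F_23)| = 30.

Discriminant check: Δ ∝ 4a³ + 27b² = 4·13³ + 27·6² = 4·2197 + 27·36 ≡ 8 (mod 23). Nonzero ⇒ E is nonsingular.
For each x ∈ F_23, compute rhs = x³ + 13·x + 6 mod 23, then count y ∈ F_23 with y² ≡ rhs.
  x = 0: rhs = 6, matching y values: 11, 12 (2 points).
  x = 1: rhs = 20, matching y values: none (0 points).
  x = 2: rhs = 17, matching y values: none (0 points).
  x = 3: rhs = 3, matching y values: 7, 16 (2 points).
  x = 4: rhs = 7, matching y values: none (0 points).
  x = 5: rhs = 12, matching y values: 9, 14 (2 points).
  x = 6: rhs = 1, matching y values: 1, 22 (2 points).
  x = 7: rhs = 3, matching y values: 7, 16 (2 points).
  x = 8: rhs = 1, matching y values: 1, 22 (2 points).
  x = 9: rhs = 1, matching y values: 1, 22 (2 points).
  x = 10: rhs = 9, matching y values: 3, 20 (2 points).
  x = 11: rhs = 8, matching y values: 10, 13 (2 points).
  x = 12: rhs = 4, matching y values: 2, 21 (2 points).
  x = 13: rhs = 3, matching y values: 7, 16 (2 points).
  x = 14: rhs = 11, matching y values: none (0 points).
  x = 15: rhs = 11, matching y values: none (0 points).
  x = 16: rhs = 9, matching y values: 3, 20 (2 points).
  x = 17: rhs = 11, matching y values: none (0 points).
  x = 18: rhs = 0, matching y values: 0 (1 points).
  x = 19: rhs = 5, matching y values: none (0 points).
  x = 20: rhs = 9, matching y values: 3, 20 (2 points).
  x = 21: rhs = 18, matching y values: 8, 15 (2 points).
  x = 22: rhs = 15, matching y values: none (0 points).
Total affine count: 29.
Full point count |E(F_23)| = 29 + 1 = 30.
Hasse bound: |30 − (23+1)| = |6| = 6 ≤ 2√23 ≈ 9.5917 ✓.


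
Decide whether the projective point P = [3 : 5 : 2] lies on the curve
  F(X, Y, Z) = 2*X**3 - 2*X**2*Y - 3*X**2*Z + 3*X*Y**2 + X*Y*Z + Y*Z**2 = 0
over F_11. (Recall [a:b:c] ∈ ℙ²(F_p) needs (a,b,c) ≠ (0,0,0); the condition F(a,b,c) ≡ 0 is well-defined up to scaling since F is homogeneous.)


F(3,5,2) ≡ 9 (mod 11); P is NOT on the curve.

Evaluate F(3, 5, 2) term-by-term (mod 11).
  2*X**3 ↦ 2·27·1·1 = 54
  -2*X**2*Y ↦ -2·9·5·1 = -90
  -3*X**2*Z ↦ -3·9·1·2 = -54
  3*X*Y**2 ↦ 3·3·25·1 = 225
  X*Y*Z ↦ 1·3·5·2 = 30
  Y*Z**2 ↦ 1·1·5·4 = 20
Sum: F(3, 5, 2) = (54) + (-90) + (-54) + (225) + (30) + (20) = 185.
Reducing mod 11: 185 ≡ 9 (mod 11).
Since F(a, b, c) ≡ 9 ≠ 0 (mod 11), P does NOT lie on the curve.


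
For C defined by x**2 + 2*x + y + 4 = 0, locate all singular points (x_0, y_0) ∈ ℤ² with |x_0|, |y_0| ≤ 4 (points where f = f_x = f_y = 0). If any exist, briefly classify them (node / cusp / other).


No singular points in the scanned grid; C is smooth there.

Compute partial derivatives:
  f_x = 2*x + 2.
  f_y = 1.
f_y = 1 is a nonzero constant, so f_y never vanishes: no point (x, y) can satisfy f = f_x = f_y = 0. In particular no (x, y) ∈ {−4, ..., 4}² is singular; the curve is smooth.


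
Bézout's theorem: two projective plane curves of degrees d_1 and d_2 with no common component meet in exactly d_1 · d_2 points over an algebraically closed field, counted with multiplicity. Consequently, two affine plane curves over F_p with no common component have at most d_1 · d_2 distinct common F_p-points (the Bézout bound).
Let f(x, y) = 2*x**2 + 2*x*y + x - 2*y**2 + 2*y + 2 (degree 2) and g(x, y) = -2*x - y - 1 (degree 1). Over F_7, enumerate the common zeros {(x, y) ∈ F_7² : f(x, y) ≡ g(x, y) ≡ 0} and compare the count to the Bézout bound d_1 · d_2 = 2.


Common zeros: ∅; count = 0; Bézout bound = 2.

deg(f) = 2, deg(g) = 1, so Bézout bound = 2.
Scan x ∈ F_7. For each x, list the y ∈ F_7 with f(x, y) ≡ 0 and those with g(x, y) ≡ 0 (mod 7); the common zeros in that column are the intersection.
  x = 0: f ≡ 0 at y ∈ ∅; g ≡ 0 at y ∈ {6}; common: ∅.
  x = 1: f ≡ 0 at y ∈ {1}; g ≡ 0 at y ∈ {4}; common: ∅.
  x = 2: f ≡ 0 at y ∈ ∅; g ≡ 0 at y ∈ {2}; common: ∅.
  x = 3: f ≡ 0 at y ∈ ∅; g ≡ 0 at y ∈ {0}; common: ∅.
  x = 4: f ≡ 0 at y ∈ ∅; g ≡ 0 at y ∈ {5}; common: ∅.
  x = 5: f ≡ 0 at y ∈ ∅; g ≡ 0 at y ∈ {3}; common: ∅.
  x = 6: f ≡ 0 at y ∈ ∅; g ≡ 0 at y ∈ {1}; common: ∅.
Collecting: common zeros = ∅, so the count is 0.
Comparison with the Bézout bound: 0 ≤ 2 = deg(f)·deg(g), as expected for curves with no common component (the affine F_7-count falls short of the bound because intersections may lie at infinity, over extension fields, or carry multiplicity).


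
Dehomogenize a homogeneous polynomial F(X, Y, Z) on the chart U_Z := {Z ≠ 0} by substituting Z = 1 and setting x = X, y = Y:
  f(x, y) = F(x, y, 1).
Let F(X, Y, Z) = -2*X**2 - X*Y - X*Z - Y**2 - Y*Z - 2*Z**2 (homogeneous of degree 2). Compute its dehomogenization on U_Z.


f(x, y) = -2*x**2 - x*y - x - y**2 - y - 2

On U_Z we set Z = 1. Each monomial c·X^i·Y^j·Z^k in F becomes c·x^i·y^j·1^k = c·x^i·y^j.
Substituting Z = 1: F(X, Y, 1) = -2*x**2 - x*y - x - y**2 - y - 2.
Note: deg(f) ≤ deg(F) = 2; strict inequality happens when F is divisible by Z (lost terms).


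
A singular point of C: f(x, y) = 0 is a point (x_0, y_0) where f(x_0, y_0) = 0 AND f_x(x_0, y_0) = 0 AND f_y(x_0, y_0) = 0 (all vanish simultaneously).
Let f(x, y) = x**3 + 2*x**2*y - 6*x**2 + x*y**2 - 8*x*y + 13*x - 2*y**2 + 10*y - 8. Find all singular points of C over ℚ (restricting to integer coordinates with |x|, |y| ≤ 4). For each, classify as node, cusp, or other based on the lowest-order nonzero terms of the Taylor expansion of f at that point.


Singular points: {(3, -2)}; classification: node.

Compute partial derivatives:
  f_x = 3*x**2 + 4*x*y - 12*x + y**2 - 8*y + 13.
  f_y = 2*x**2 + 2*x*y - 8*x - 4*y + 10.
Scan x_0 ∈ {−4, ..., 4}. For each x_0, f_y(x_0, y) is a polynomial in y; find its integer roots y ∈ {−4, ..., 4}, then test f_x and f at those candidates.
  x = -4: f_y(-4, y) = 74 - 12*y; no integer root y with |y| ≤ 4.
  x = -3: f_y(-3, y) = 52 - 10*y; no integer root y with |y| ≤ 4.
  x = -2: f_y(-2, y) = 34 - 8*y; no integer root y with |y| ≤ 4.
  x = -1: f_y(-1, y) = 20 - 6*y; no integer root y with |y| ≤ 4.
  x = 0: f_y(0, y) = 10 - 4*y; no integer root y with |y| ≤ 4.
  x = 1: f_y(1, y) = 4 - 2*y; vanishes at y ∈ {2}. (1, 2): f_x = 0 but f = 4 ≠ 0.
  x = 2: f_y(2, y) = 2; no integer root y with |y| ≤ 4.
  x = 3: f_y(3, y) = 2*y + 4; vanishes at y ∈ {-2}. (3, -2): f_x = 0, f = 0 — SINGULAR.
  x = 4: f_y(4, y) = 4*y + 10; no integer root y with |y| ≤ 4.
Only singular point on the grid: (3, -2).
Classify: substitute x = 3 + u, y = -2 + v and expand: f = u**3 + 2*u**2*v - u**2 + u*v**2 + v**2.
No constant or linear terms (consistent with a singular point). Quadratic part: -u**2 + v**2. Cubic part: u**3 + 2*u**2*v + u*v**2.
The quadratic part v**2 - u**2 = (v − u)(v + u) splits into two distinct linear factors, so there are two distinct tangent lines y − -2 = ±(x − 3) — this is a node (ordinary double point).
Classification: node.


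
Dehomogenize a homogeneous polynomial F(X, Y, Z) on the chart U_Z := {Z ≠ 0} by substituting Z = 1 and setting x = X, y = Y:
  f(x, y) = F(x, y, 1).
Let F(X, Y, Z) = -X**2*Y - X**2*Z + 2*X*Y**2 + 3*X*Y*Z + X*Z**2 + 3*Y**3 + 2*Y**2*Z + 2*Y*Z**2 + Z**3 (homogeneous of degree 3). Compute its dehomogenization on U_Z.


f(x, y) = -x**2*y - x**2 + 2*x*y**2 + 3*x*y + x + 3*y**3 + 2*y**2 + 2*y + 1

On U_Z we set Z = 1. Each monomial c·X^i·Y^j·Z^k in F becomes c·x^i·y^j·1^k = c·x^i·y^j.
Substituting Z = 1: F(X, Y, 1) = -x**2*y - x**2 + 2*x*y**2 + 3*x*y + x + 3*y**3 + 2*y**2 + 2*y + 1.
Note: deg(f) ≤ deg(F) = 3; strict inequality happens when F is divisible by Z (lost terms).


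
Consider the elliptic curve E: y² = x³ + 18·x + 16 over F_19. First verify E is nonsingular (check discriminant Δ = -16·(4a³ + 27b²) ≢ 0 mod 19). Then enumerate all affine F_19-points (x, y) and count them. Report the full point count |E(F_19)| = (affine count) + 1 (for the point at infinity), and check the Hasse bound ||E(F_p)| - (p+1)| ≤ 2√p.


Affine points = {(0, 4), (0, 15), (1, 4), (1, 15), (4, 0), (6, 6), (6, 13), (8, 8), (8, 11), (11, 5), (11, 14), (16, 7), (16, 12), (18, 4), (18, 15)}; affine count = 15; |E(F_19)| = 16.

Discriminant check: Δ ∝ 4a³ + 27b² = 4·18³ + 27·16² = 4·5832 + 27·256 ≡ 11 (mod 19). Nonzero ⇒ E is nonsingular.
For each x ∈ F_19, compute rhs = x³ + 18·x + 16 mod 19, then count y ∈ F_19 with y² ≡ rhs.
  x = 0: rhs = 16, matching y values: 4, 15 (2 points).
  x = 1: rhs = 16, matching y values: 4, 15 (2 points).
  x = 2: rhs = 3, matching y values: none (0 points).
  x = 3: rhs = 2, matching y values: none (0 points).
  x = 4: rhs = 0, matching y values: 0 (1 points).
  x = 5: rhs = 3, matching y values: none (0 points).
  x = 6: rhs = 17, matching y values: 6, 13 (2 points).
  x = 7: rhs = 10, matching y values: none (0 points).
  x = 8: rhs = 7, matching y values: 8, 11 (2 points).
  x = 9: rhs = 14, matching y values: none (0 points).
  x = 10: rhs = 18, matching y values: none (0 points).
  x = 11: rhs = 6, matching y values: 5, 14 (2 points).
  x = 12: rhs = 3, matching y values: none (0 points).
  x = 13: rhs = 15, matching y values: none (0 points).
  x = 14: rhs = 10, matching y values: none (0 points).
  x = 15: rhs = 13, matching y values: none (0 points).
  x = 16: rhs = 11, matching y values: 7, 12 (2 points).
  x = 17: rhs = 10, matching y values: none (0 points).
  x = 18: rhs = 16, matching y values: 4, 15 (2 points).
Total affine count: 15.
Full point count |E(F_19)| = 15 + 1 = 16.
Hasse bound: |16 − (19+1)| = |-4| = 4 ≤ 2√19 ≈ 8.7178 ✓.


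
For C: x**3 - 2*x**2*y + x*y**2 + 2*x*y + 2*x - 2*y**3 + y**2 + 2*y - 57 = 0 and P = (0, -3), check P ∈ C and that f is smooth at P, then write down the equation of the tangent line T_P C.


Tangent line at P: 5*x - 58*y - 174 = 0.

Step 1: f(0, -3) = 0, so P lies on C.
Step 2: partial derivatives
  f_x(x, y) = 3*x**2 - 4*x*y + y**2 + 2*y + 2, f_y(x, y) = -2*x**2 + 2*x*y + 2*x - 6*y**2 + 2*y + 2.
  f_x(P) = 5, f_y(P) = -58 (gradient nonzero, so P is smooth).
Step 3: tangent line at P: 5·(x − 0) + -58·(y − -3) = 0.
Expanding: 5*x - 58*y - 174 = 0.


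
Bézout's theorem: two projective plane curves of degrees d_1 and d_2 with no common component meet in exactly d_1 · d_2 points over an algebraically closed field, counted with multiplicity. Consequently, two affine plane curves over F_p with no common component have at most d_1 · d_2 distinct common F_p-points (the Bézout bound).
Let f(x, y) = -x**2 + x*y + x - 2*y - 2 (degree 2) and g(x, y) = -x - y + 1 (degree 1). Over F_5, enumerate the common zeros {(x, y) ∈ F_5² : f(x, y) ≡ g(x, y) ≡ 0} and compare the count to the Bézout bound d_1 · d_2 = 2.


Common zeros: {(3, 3), (4, 2)}; count = 2; Bézout bound = 2.

deg(f) = 2, deg(g) = 1, so Bézout bound = 2.
Scan x ∈ F_5. For each x, list the y ∈ F_5 with f(x, y) ≡ 0 and those with g(x, y) ≡ 0 (mod 5); the common zeros in that column are the intersection.
  x = 0: f ≡ 0 at y ∈ {4}; g ≡ 0 at y ∈ {1}; common: ∅.
  x = 1: f ≡ 0 at y ∈ {3}; g ≡ 0 at y ∈ {0}; common: ∅.
  x = 2: f ≡ 0 at y ∈ ∅; g ≡ 0 at y ∈ {4}; common: ∅.
  x = 3: f ≡ 0 at y ∈ {3}; g ≡ 0 at y ∈ {3}; common: {3}.
  x = 4: f ≡ 0 at y ∈ {2}; g ≡ 0 at y ∈ {2}; common: {2}.
Collecting: common zeros = {(3, 3), (4, 2)}, so the count is 2.
Comparison with the Bézout bound: 2 ≤ 2 = deg(f)·deg(g), as expected for curves with no common component (the bound is attained).


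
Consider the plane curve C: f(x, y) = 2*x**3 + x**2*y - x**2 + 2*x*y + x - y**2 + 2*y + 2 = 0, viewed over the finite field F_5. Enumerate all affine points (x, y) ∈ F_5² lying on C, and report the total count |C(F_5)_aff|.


Affine F_5-points: {(1, 2), (1, 3), (2, 1), (2, 4), (3, 0), (3, 2)}; count = 6.

For each of the 25 pairs (x, y) ∈ F_5², evaluate f(x, y) mod 5. Record the zeros.
  x = 0: [0↦2, 1↦3, 2↦2, 3↦4, 4↦4]  zeros at y ∈ ∅
  x = 1: [0↦4, 1↦3, 2↦0, 3↦0, 4↦3]  zeros at y ∈ {2, 3}
  x = 2: [0↦1, 1↦0, 2↦2, 3↦2, 4↦0]  zeros at y ∈ {1, 4}
  x = 3: [0↦0, 1↦1, 2↦0, 3↦2, 4↦2]  zeros at y ∈ {0, 2}
  x = 4: [0↦3, 1↦3, 2↦1, 3↦2, 4↦1]  zeros at y ∈ ∅
Collecting zeros: affine points = {(1, 2), (1, 3), (2, 1), (2, 4), (3, 0), (3, 2)}.
Total count |C(F_5)_aff| = 6.


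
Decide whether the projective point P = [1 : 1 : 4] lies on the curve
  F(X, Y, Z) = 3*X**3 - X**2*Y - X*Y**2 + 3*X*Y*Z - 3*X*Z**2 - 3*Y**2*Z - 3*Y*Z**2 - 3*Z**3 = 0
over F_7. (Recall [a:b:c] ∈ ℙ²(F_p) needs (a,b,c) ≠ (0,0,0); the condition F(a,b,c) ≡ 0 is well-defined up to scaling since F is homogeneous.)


F(1,1,4) ≡ 0 (mod 7); P is on the curve.

Evaluate F(1, 1, 4) term-by-term (mod 7).
  3*X**3 ↦ 3·1·1·1 = 3
  -X**2*Y ↦ -1·1·1·1 = -1
  -X*Y**2 ↦ -1·1·1·1 = -1
  3*X*Y*Z ↦ 3·1·1·4 = 12
  -3*X*Z**2 ↦ -3·1·1·16 = -48
  -3*Y**2*Z ↦ -3·1·1·4 = -12
  -3*Y*Z**2 ↦ -3·1·1·16 = -48
  -3*Z**3 ↦ -3·1·1·64 = -192
Sum: F(1, 1, 4) = (3) + (-1) + (-1) + (12) + (-48) + (-12) + (-48) + (-192) = -287.
Reducing mod 7: -287 ≡ 0 (mod 7).
Since F(a, b, c) ≡ 0 (mod 7), P lies on the curve.


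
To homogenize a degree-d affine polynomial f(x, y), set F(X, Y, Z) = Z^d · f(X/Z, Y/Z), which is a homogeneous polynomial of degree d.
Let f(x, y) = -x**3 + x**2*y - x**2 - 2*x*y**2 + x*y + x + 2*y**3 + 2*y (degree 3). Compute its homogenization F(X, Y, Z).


F(X, Y, Z) = -X**3 + X**2*Y - X**2*Z - 2*X*Y**2 + X*Y*Z + X*Z**2 + 2*Y**3 + 2*Y*Z**2

deg(f) = 3.
Substitute x = X/Z, y = Y/Z into f, then multiply by Z^3.
  monomial -1·x^3·y^0 ↦ -1·X^3·Y^0·Z^0.
  monomial 1·x^2·y^1 ↦ 1·X^2·Y^1·Z^0.
  monomial -1·x^2·y^0 ↦ -1·X^2·Y^0·Z^1.
  monomial -2·x^1·y^2 ↦ -2·X^1·Y^2·Z^0.
  monomial 1·x^1·y^1 ↦ 1·X^1·Y^1·Z^1.
  monomial 1·x^1·y^0 ↦ 1·X^1·Y^0·Z^2.
  monomial 2·x^0·y^3 ↦ 2·X^0·Y^3·Z^0.
  monomial 2·x^0·y^1 ↦ 2·X^0·Y^1·Z^2.
Collecting: F(X, Y, Z) = -X**3 + X**2*Y - X**2*Z - 2*X*Y**2 + X*Y*Z + X*Z**2 + 2*Y**3 + 2*Y*Z**2.


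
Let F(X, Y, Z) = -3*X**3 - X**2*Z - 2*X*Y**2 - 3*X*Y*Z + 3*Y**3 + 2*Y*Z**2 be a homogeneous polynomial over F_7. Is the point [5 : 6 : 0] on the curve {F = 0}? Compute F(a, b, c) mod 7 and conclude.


F(5,6,0) ≡ 4 (mod 7); P is NOT on the curve.

Evaluate F(5, 6, 0) term-by-term (mod 7).
  -3*X**3 ↦ -3·125·1·1 = -375
  -X**2*Z ↦ -1·25·1·0 = 0
  -2*X*Y**2 ↦ -2·5·36·1 = -360
  -3*X*Y*Z ↦ -3·5·6·0 = 0
  3*Y**3 ↦ 3·1·216·1 = 648
  2*Y*Z**2 ↦ 2·1·6·0 = 0
Sum: F(5, 6, 0) = (-375) + (0) + (-360) + (0) + (648) + (0) = -87.
Reducing mod 7: -87 ≡ 4 (mod 7).
Since F(a, b, c) ≡ 4 ≠ 0 (mod 7), P does NOT lie on the curve.


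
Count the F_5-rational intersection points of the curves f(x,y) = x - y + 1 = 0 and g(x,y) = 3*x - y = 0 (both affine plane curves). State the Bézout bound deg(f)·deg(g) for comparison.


Common zeros: {(3, 4)}; count = 1; Bézout bound = 1.

deg(f) = 1, deg(g) = 1, so Bézout bound = 1.
Scan x ∈ F_5. For each x, list the y ∈ F_5 with f(x, y) ≡ 0 and those with g(x, y) ≡ 0 (mod 5); the common zeros in that column are the intersection.
  x = 0: f ≡ 0 at y ∈ {1}; g ≡ 0 at y ∈ {0}; common: ∅.
  x = 1: f ≡ 0 at y ∈ {2}; g ≡ 0 at y ∈ {3}; common: ∅.
  x = 2: f ≡ 0 at y ∈ {3}; g ≡ 0 at y ∈ {1}; common: ∅.
  x = 3: f ≡ 0 at y ∈ {4}; g ≡ 0 at y ∈ {4}; common: {4}.
  x = 4: f ≡ 0 at y ∈ {0}; g ≡ 0 at y ∈ {2}; common: ∅.
Collecting: common zeros = {(3, 4)}, so the count is 1.
Comparison with the Bézout bound: 1 ≤ 1 = deg(f)·deg(g), as expected for curves with no common component (the bound is attained).


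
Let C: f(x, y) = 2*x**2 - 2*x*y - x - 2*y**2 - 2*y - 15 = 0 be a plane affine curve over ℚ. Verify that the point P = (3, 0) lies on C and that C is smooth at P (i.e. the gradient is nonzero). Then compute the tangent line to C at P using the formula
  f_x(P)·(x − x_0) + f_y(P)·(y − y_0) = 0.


Tangent line at P: 11*x - 8*y - 33 = 0.

Step 1: f(3, 0) = 0, so P lies on C.
Step 2: partial derivatives
  f_x(x, y) = 4*x - 2*y - 1, f_y(x, y) = -2*x - 4*y - 2.
  f_x(P) = 11, f_y(P) = -8 (gradient nonzero, so P is smooth).
Step 3: tangent line at P: 11·(x − 3) + -8·(y − 0) = 0.
Expanding: 11*x - 8*y - 33 = 0.


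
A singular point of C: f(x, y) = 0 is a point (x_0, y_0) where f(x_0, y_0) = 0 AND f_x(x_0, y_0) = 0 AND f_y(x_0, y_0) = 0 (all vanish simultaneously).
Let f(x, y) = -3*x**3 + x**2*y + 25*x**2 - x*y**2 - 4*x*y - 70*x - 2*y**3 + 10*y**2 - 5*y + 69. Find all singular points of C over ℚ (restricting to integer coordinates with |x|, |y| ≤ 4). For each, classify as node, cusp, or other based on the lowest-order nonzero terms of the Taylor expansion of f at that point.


Singular points: {(3, 1)}; classification: node.

Compute partial derivatives:
  f_x = -9*x**2 + 2*x*y + 50*x - y**2 - 4*y - 70.
  f_y = x**2 - 2*x*y - 4*x - 6*y**2 + 20*y - 5.
Scan x_0 ∈ {−4, ..., 4}. For each x_0, f_y(x_0, y) is a polynomial in y; find its integer roots y ∈ {−4, ..., 4}, then test f_x and f at those candidates.
  x = -4: f_y(-4, y) = -6*y**2 + 28*y + 27; no integer root y with |y| ≤ 4.
  x = -3: f_y(-3, y) = -6*y**2 + 26*y + 16; no integer root y with |y| ≤ 4.
  x = -2: f_y(-2, y) = -6*y**2 + 24*y + 7; no integer root y with |y| ≤ 4.
  x = -1: f_y(-1, y) = -6*y**2 + 22*y; vanishes at y ∈ {0}. (-1, 0): f_x = -129 ≠ 0.
  x = 0: f_y(0, y) = -6*y**2 + 20*y - 5; no integer root y with |y| ≤ 4.
  x = 1: f_y(1, y) = -6*y**2 + 18*y - 8; no integer root y with |y| ≤ 4.
  x = 2: f_y(2, y) = -6*y**2 + 16*y - 9; no integer root y with |y| ≤ 4.
  x = 3: f_y(3, y) = -6*y**2 + 14*y - 8; vanishes at y ∈ {1}. (3, 1): f_x = 0, f = 0 — SINGULAR.
  x = 4: f_y(4, y) = -6*y**2 + 12*y - 5; no integer root y with |y| ≤ 4.
Only singular point on the grid: (3, 1).
Classify: substitute x = 3 + u, y = 1 + v and expand: f = -3*u**3 + u**2*v - u**2 - u*v**2 - 2*v**3 + v**2.
No constant or linear terms (consistent with a singular point). Quadratic part: -u**2 + v**2. Cubic part: -3*u**3 + u**2*v - u*v**2 - 2*v**3.
The quadratic part v**2 - u**2 = (v − u)(v + u) splits into two distinct linear factors, so there are two distinct tangent lines y − 1 = ±(x − 3) — this is a node (ordinary double point).
Classification: node.


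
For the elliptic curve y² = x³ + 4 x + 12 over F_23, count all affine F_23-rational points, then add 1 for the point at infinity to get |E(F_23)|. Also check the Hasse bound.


Affine points = {(0, 9), (0, 14), (4, 0), (8, 2), (8, 21), (9, 8), (9, 15), (14, 11), (14, 12), (16, 3), (16, 20), (17, 5), (17, 18), (19, 1), (19, 22)}; affine count = 15; |E(F_23)| = 16.

Discriminant check: Δ ∝ 4a³ + 27b² = 4·4³ + 27·12² = 4·64 + 27·144 ≡ 4 (mod 23). Nonzero ⇒ E is nonsingular.
For each x ∈ F_23, compute rhs = x³ + 4·x + 12 mod 23, then count y ∈ F_23 with y² ≡ rhs.
  x = 0: rhs = 12, matching y values: 9, 14 (2 points).
  x = 1: rhs = 17, matching y values: none (0 points).
  x = 2: rhs = 5, matching y values: none (0 points).
  x = 3: rhs = 5, matching y values: none (0 points).
  x = 4: rhs = 0, matching y values: 0 (1 points).
  x = 5: rhs = 19, matching y values: none (0 points).
  x = 6: rhs = 22, matching y values: none (0 points).
  x = 7: rhs = 15, matching y values: none (0 points).
  x = 8: rhs = 4, matching y values: 2, 21 (2 points).
  x = 9: rhs = 18, matching y values: 8, 15 (2 points).
  x = 10: rhs = 17, matching y values: none (0 points).
  x = 11: rhs = 7, matching y values: none (0 points).
  x = 12: rhs = 17, matching y values: none (0 points).
  x = 13: rhs = 7, matching y values: none (0 points).
  x = 14: rhs = 6, matching y values: 11, 12 (2 points).
  x = 15: rhs = 20, matching y values: none (0 points).
  x = 16: rhs = 9, matching y values: 3, 20 (2 points).
  x = 17: rhs = 2, matching y values: 5, 18 (2 points).
  x = 18: rhs = 5, matching y values: none (0 points).
  x = 19: rhs = 1, matching y values: 1, 22 (2 points).
  x = 20: rhs = 19, matching y values: none (0 points).
  x = 21: rhs = 19, matching y values: none (0 points).
  x = 22: rhs = 7, matching y values: none (0 points).
Total affine count: 15.
Full point count |E(F_23)| = 15 + 1 = 16.
Hasse bound: |16 − (23+1)| = |-8| = 8 ≤ 2√23 ≈ 9.5917 ✓.


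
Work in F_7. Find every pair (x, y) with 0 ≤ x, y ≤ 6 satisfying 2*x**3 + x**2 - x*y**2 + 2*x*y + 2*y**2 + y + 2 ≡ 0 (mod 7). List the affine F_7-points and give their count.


Affine F_7-points: {(2, 4), (3, 3), (3, 4), (5, 2), (5, 4)}; count = 5.

For each of the 49 pairs (x, y) ∈ F_7², evaluate f(x, y) mod 7. Record the zeros.
  x = 0: [0↦2, 1↦5, 2↦5, 3↦2, 4↦3, 5↦1, 6↦3]  zeros at y ∈ ∅
  x = 1: [0↦5, 1↦2, 2↦1, 3↦2, 4↦5, 5↦3, 6↦3]  zeros at y ∈ ∅
  x = 2: [0↦1, 1↦6, 2↦4, 3↦2, 4↦0, 5↦5, 6↦3]  zeros at y ∈ {4}
  x = 3: [0↦2, 1↦1, 2↦5, 3↦0, 4↦0, 5↦5, 6↦1]  zeros at y ∈ {3, 4}
  x = 4: [0↦6, 1↦6, 2↦2, 3↦1, 4↦3, 5↦1, 6↦2]  zeros at y ∈ ∅
  x = 5: [0↦4, 1↦5, 2↦0, 3↦3, 4↦0, 5↦5, 6↦4]  zeros at y ∈ {2, 4}
  x = 6: [0↦1, 1↦3, 2↦4, 3↦4, 4↦3, 5↦1, 6↦5]  zeros at y ∈ ∅
Collecting zeros: affine points = {(2, 4), (3, 3), (3, 4), (5, 2), (5, 4)}.
Total count |C(F_7)_aff| = 5.


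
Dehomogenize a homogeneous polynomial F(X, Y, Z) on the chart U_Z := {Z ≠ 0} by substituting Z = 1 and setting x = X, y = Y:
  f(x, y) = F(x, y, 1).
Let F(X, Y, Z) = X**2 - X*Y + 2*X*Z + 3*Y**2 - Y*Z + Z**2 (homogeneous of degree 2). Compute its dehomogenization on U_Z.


f(x, y) = x**2 - x*y + 2*x + 3*y**2 - y + 1

On U_Z we set Z = 1. Each monomial c·X^i·Y^j·Z^k in F becomes c·x^i·y^j·1^k = c·x^i·y^j.
Substituting Z = 1: F(X, Y, 1) = x**2 - x*y + 2*x + 3*y**2 - y + 1.
Note: deg(f) ≤ deg(F) = 2; strict inequality happens when F is divisible by Z (lost terms).


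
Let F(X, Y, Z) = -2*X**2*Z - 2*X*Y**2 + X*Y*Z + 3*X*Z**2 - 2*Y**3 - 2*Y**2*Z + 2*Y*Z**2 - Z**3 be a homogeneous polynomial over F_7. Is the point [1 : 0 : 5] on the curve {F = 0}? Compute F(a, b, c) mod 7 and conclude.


F(1,0,5) ≡ 3 (mod 7); P is NOT on the curve.

Evaluate F(1, 0, 5) term-by-term (mod 7).
  -2*X**2*Z ↦ -2·1·1·5 = -10
  -2*X*Y**2 ↦ -2·1·0·1 = 0
  X*Y*Z ↦ 1·1·0·5 = 0
  3*X*Z**2 ↦ 3·1·1·25 = 75
  -2*Y**3 ↦ -2·1·0·1 = 0
  -2*Y**2*Z ↦ -2·1·0·5 = 0
  2*Y*Z**2 ↦ 2·1·0·25 = 0
  -Z**3 ↦ -1·1·1·125 = -125
Sum: F(1, 0, 5) = (-10) + (0) + (0) + (75) + (0) + (0) + (0) + (-125) = -60.
Reducing mod 7: -60 ≡ 3 (mod 7).
Since F(a, b, c) ≡ 3 ≠ 0 (mod 7), P does NOT lie on the curve.


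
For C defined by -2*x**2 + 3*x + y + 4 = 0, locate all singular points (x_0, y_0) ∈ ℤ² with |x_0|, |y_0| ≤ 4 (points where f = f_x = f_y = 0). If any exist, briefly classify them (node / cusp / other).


No singular points in the scanned grid; C is smooth there.

Compute partial derivatives:
  f_x = 3 - 4*x.
  f_y = 1.
f_y = 1 is a nonzero constant, so f_y never vanishes: no point (x, y) can satisfy f = f_x = f_y = 0. In particular no (x, y) ∈ {−4, ..., 4}² is singular; the curve is smooth.


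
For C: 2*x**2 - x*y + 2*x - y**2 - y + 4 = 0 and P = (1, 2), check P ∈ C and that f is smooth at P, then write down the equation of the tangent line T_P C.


Tangent line at P: 4*x - 6*y + 8 = 0.

Step 1: f(1, 2) = 0, so P lies on C.
Step 2: partial derivatives
  f_x(x, y) = 4*x - y + 2, f_y(x, y) = -x - 2*y - 1.
  f_x(P) = 4, f_y(P) = -6 (gradient nonzero, so P is smooth).
Step 3: tangent line at P: 4·(x − 1) + -6·(y − 2) = 0.
Expanding: 4*x - 6*y + 8 = 0.


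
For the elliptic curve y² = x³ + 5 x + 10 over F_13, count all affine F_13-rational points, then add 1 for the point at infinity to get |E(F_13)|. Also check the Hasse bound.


Affine points = {(0, 6), (0, 7), (1, 4), (1, 9), (3, 0), (4, 4), (4, 9), (5, 2), (5, 11), (6, 3), (6, 10), (8, 4), (8, 9), (9, 2), (9, 11), (12, 2), (12, 11)}; affine count = 17; |E(F_13)| = 18.

Discriminant check: Δ ∝ 4a³ + 27b² = 4·5³ + 27·10² = 4·125 + 27·100 ≡ 2 (mod 13). Nonzero ⇒ E is nonsingular.
For each x ∈ F_13, compute rhs = x³ + 5·x + 10 mod 13, then count y ∈ F_13 with y² ≡ rhs.
  x = 0: rhs = 10, matching y values: 6, 7 (2 points).
  x = 1: rhs = 3, matching y values: 4, 9 (2 points).
  x = 2: rhs = 2, matching y values: none (0 points).
  x = 3: rhs = 0, matching y values: 0 (1 points).
  x = 4: rhs = 3, matching y values: 4, 9 (2 points).
  x = 5: rhs = 4, matching y values: 2, 11 (2 points).
  x = 6: rhs = 9, matching y values: 3, 10 (2 points).
  x = 7: rhs = 11, matching y values: none (0 points).
  x = 8: rhs = 3, matching y values: 4, 9 (2 points).
  x = 9: rhs = 4, matching y values: 2, 11 (2 points).
  x = 10: rhs = 7, matching y values: none (0 points).
  x = 11: rhs = 5, matching y values: none (0 points).
  x = 12: rhs = 4, matching y values: 2, 11 (2 points).
Total affine count: 17.
Full point count |E(F_13)| = 17 + 1 = 18.
Hasse bound: |18 − (13+1)| = |4| = 4 ≤ 2√13 ≈ 7.2111 ✓.


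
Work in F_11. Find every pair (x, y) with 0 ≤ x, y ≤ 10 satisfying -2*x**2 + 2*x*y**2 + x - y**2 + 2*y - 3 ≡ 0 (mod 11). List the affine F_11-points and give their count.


Affine F_11-points: {(0, 4), (0, 9), (1, 3), (1, 6), (3, 1), (3, 3), (4, 1), (4, 5), (5, 5), (5, 7), (6, 7), (8, 6), (8, 10), (10, 9), (10, 10)}; count = 15.

For each of the 121 pairs (x, y) ∈ F_11², evaluate f(x, y) mod 11. Record the zeros.
  x = 0: [0↦8, 1↦9, 2↦8, 3↦5, 4↦0, 5↦4, 6↦6, 7↦6, 8↦4, 9↦0, 10↦5]  zeros at y ∈ {4, 9}
  x = 1: [0↦7, 1↦10, 2↦4, 3↦0, 4↦9, 5↦9, 6↦0, 7↦4, 8↦10, 9↦7, 10↦6]  zeros at y ∈ {3, 6}
  x = 2: [0↦2, 1↦7, 2↦7, 3↦2, 4↦3, 5↦10, 6↦1, 7↦9, 8↦1, 9↦10, 10↦3]  zeros at y ∈ ∅
  x = 3: [0↦4, 1↦0, 2↦6, 3↦0, 4↦4, 5↦7, 6↦9, 7↦10, 8↦10, 9↦9, 10↦7]  zeros at y ∈ {1, 3}
  x = 4: [0↦2, 1↦0, 2↦1, 3↦5, 4↦1, 5↦0, 6↦2, 7↦7, 8↦4, 9↦4, 10↦7]  zeros at y ∈ {1, 5}
  x = 5: [0↦7, 1↦7, 2↦3, 3↦6, 4↦5, 5↦0, 6↦2, 7↦0, 8↦5, 9↦6, 10↦3]  zeros at y ∈ {5, 7}
  x = 6: [0↦8, 1↦10, 2↦1, 3↦3, 4↦5, 5↦7, 6↦9, 7↦0, 8↦2, 9↦4, 10↦6]  zeros at y ∈ {7}
  x = 7: [0↦5, 1↦9, 2↦6, 3↦7, 4↦1, 5↦10, 6↦1, 7↦7, 8↦6, 9↦9, 10↦5]  zeros at y ∈ ∅
  x = 8: [0↦9, 1↦4, 2↦7, 3↦7, 4↦4, 5↦9, 6↦0, 7↦10, 8↦6, 9↦10, 10↦0]  zeros at y ∈ {6, 10}
  x = 9: [0↦9, 1↦6, 2↦4, 3↦3, 4↦3, 5↦4, 6↦6, 7↦9, 8↦2, 9↦7, 10↦2]  zeros at y ∈ ∅
  x = 10: [0↦5, 1↦4, 2↦8, 3↦6, 4↦9, 5↦6, 6↦8, 7↦4, 8↦5, 9↦0, 10↦0]  zeros at y ∈ {9, 10}
Collecting zeros: affine points = {(0, 4), (0, 9), (1, 3), (1, 6), (3, 1), (3, 3), (4, 1), (4, 5), (5, 5), (5, 7), (6, 7), (8, 6), (8, 10), (10, 9), (10, 10)}.
Total count |C(F_11)_aff| = 15.


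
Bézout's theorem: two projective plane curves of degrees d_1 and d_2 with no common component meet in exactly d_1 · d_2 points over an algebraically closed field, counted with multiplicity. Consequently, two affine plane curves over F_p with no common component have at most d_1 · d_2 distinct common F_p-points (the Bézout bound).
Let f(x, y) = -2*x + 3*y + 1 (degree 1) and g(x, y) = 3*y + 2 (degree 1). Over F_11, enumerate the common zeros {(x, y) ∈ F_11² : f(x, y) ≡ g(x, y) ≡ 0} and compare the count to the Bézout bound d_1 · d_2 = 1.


Common zeros: {(5, 3)}; count = 1; Bézout bound = 1.

deg(f) = 1, deg(g) = 1, so Bézout bound = 1.
Scan x ∈ F_11. For each x, list the y ∈ F_11 with f(x, y) ≡ 0 and those with g(x, y) ≡ 0 (mod 11); the common zeros in that column are the intersection.
  x = 0: f ≡ 0 at y ∈ {7}; g ≡ 0 at y ∈ {3}; common: ∅.
  x = 1: f ≡ 0 at y ∈ {4}; g ≡ 0 at y ∈ {3}; common: ∅.
  x = 2: f ≡ 0 at y ∈ {1}; g ≡ 0 at y ∈ {3}; common: ∅.
  x = 3: f ≡ 0 at y ∈ {9}; g ≡ 0 at y ∈ {3}; common: ∅.
  x = 4: f ≡ 0 at y ∈ {6}; g ≡ 0 at y ∈ {3}; common: ∅.
  x = 5: f ≡ 0 at y ∈ {3}; g ≡ 0 at y ∈ {3}; common: {3}.
  x = 6: f ≡ 0 at y ∈ {0}; g ≡ 0 at y ∈ {3}; common: ∅.
  x = 7: f ≡ 0 at y ∈ {8}; g ≡ 0 at y ∈ {3}; common: ∅.
  x = 8: f ≡ 0 at y ∈ {5}; g ≡ 0 at y ∈ {3}; common: ∅.
  x = 9: f ≡ 0 at y ∈ {2}; g ≡ 0 at y ∈ {3}; common: ∅.
  x = 10: f ≡ 0 at y ∈ {10}; g ≡ 0 at y ∈ {3}; common: ∅.
Collecting: common zeros = {(5, 3)}, so the count is 1.
Comparison with the Bézout bound: 1 ≤ 1 = deg(f)·deg(g), as expected for curves with no common component (the bound is attained).
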